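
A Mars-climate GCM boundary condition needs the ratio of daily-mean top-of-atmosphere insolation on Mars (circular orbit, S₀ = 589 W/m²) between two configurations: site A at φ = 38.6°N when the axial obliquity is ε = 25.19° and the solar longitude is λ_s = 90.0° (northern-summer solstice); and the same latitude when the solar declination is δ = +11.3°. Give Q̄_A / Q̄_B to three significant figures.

— Configuration A (φ=+38.6°):
Solar declination: sin δ = sin ε · sin λ_s = sin 25.19° × sin 90.0° = 0.42562, so δ = +25.190°.
cos H₀ = −tan(+38.6°) tan(+25.190°) = -0.3755, H₀ = 1.9557 rad.
Bracket: H₀ sin φ sin δ + cos φ cos δ sin H₀ = 1.9557×0.62388×0.42562 + 0.78152×0.90490×0.92683 = 0.519308 + 0.655452 = 1.174760.
Q̄ = (S₀/π) × [bracket] = (589/π) × 1.174760 = 220.25 W/m².
— Configuration B (φ=+38.6°):
cos H₀ = −tan(+38.6°) tan(+11.300°) = -0.1595, H₀ = 1.7310 rad.
Bracket: H₀ sin φ sin δ + cos φ cos δ sin H₀ = 1.7310×0.62388×0.19595 + 0.78152×0.98061×0.98720 = 0.211614 + 0.756557 = 0.968171.
Q̄ = (S₀/π) × [bracket] = (589/π) × 0.968171 = 181.52 W/m².
Ratio Q̄_A / Q̄_B = 220.25 / 181.52 = 1.213.

Q̄_A / Q̄_B ≈ 1.21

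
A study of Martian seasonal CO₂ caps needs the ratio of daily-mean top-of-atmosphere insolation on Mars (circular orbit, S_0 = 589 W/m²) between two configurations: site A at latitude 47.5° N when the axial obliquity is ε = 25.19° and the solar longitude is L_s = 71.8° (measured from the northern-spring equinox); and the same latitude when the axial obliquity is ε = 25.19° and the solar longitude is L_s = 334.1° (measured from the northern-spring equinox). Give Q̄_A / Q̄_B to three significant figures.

— Configuration A (ϕ=+47.5°):
Solar declination: sin δ = sin ε · sin L_s = sin 25.19° × sin 71.8° = 0.40433, so δ = +23.849°.
cos h₀ = −tan(+47.5°) tan(+23.849°) = -0.4824, h₀ = 2.0742 rad.
Bracket: h₀ sin ϕ sin δ + cos ϕ cos δ sin h₀ = 2.0742×0.73728×0.40433 + 0.67559×0.91461×0.87593 = 0.618328 + 0.541238 = 1.159566.
Q̄ = (S_0/π) × [bracket] = (589/π) × 1.159566 = 217.40 W/m².
— Configuration B (ϕ=+47.5°):
Solar declination: sin δ = sin ε · sin L_s = sin 25.19° × sin 334.1° = -0.18591, so δ = -10.714°.
cos h₀ = −tan(+47.5°) tan(-10.714°) = 0.2065, h₀ = 1.3628 rad.
Bracket: h₀ sin ϕ sin δ + cos ϕ cos δ sin h₀ = 1.3628×0.73728×-0.18591 + 0.67559×0.98257×0.97845 = -0.186796 + 0.649509 = 0.462713.
Q̄ = (S_0/π) × [bracket] = (589/π) × 0.462713 = 86.752 W/m².
Ratio Q̄_A / Q̄_B = 217.40 / 86.752 = 2.506.

Q̄_A / Q̄_B ≈ 2.51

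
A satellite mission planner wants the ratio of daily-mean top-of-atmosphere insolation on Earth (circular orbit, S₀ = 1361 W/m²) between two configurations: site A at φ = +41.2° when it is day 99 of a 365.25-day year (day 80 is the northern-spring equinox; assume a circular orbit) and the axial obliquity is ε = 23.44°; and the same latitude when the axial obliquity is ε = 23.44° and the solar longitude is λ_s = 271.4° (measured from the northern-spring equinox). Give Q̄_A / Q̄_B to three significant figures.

Q̄_A / Q̄_B ≈ 2.68

— Configuration A (φ=+41.2°):
Solar longitude: λ_s = 360° × (99 − 80)/365.25 = 18.727°.
sin δ = sin 23.44° × sin 18.727° = 0.12771, so δ = +7.337°.
cos H₀ = −tan(+41.2°) tan(+7.337°) = -0.1127, H₀ = 1.6838 rad.
Bracket: H₀ sin φ sin δ + cos φ cos δ sin H₀ = 1.6838×0.65869×0.12771 + 0.75241×0.99181×0.99363 = 0.141643 + 0.741494 = 0.883137.
Q̄ = (S₀/π) × [bracket] = (1361/π) × 0.883137 = 382.59 W/m².
— Configuration B (φ=+41.2°):
Solar declination: sin δ = sin ε · sin λ_s = sin 23.44° × sin 271.4° = -0.39767, so δ = -23.433°.
cos H₀ = −tan(+41.2°) tan(-23.433°) = 0.3794, H₀ = 1.1816 rad.
Bracket: H₀ sin φ sin δ + cos φ cos δ sin H₀ = 1.1816×0.65869×-0.39767 + 0.75241×0.91753×0.92522 = -0.309510 + 0.638734 = 0.329224.
Q̄ = (S₀/π) × [bracket] = (1361/π) × 0.329224 = 142.63 W/m².
Ratio Q̄_A / Q̄_B = 382.59 / 142.63 = 2.682.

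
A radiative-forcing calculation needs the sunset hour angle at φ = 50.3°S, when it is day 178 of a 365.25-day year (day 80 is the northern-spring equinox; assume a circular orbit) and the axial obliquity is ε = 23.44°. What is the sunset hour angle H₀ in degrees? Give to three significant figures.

H₀ = 58.8°

Solar longitude: λ_s = 360° × (178 − 80)/365.25 = 96.591°.
sin δ = sin 23.44° × sin 96.591° = 0.39516, so δ = +23.276°.
cos H₀ = −tan φ · tan δ = −tan(-50.3°) × tan(+23.276°) = 0.5181, so H₀ = 1.0261 rad = 58.79°.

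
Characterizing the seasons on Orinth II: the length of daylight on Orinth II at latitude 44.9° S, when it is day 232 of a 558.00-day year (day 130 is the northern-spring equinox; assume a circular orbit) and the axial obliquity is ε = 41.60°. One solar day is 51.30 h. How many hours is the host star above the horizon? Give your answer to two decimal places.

Solar longitude: L_s = 360° × (232 − 130)/558.00 = 65.806°.
sin δ = sin 41.60° × sin 65.806° = 0.60561, so δ = +37.273°.
cos h₀ = −tan ϕ · tan δ = −tan(-44.9°) × tan(+37.273°) = 0.7584, so h₀ = 0.7099 rad = 40.68°.
Daylight = 2h₀/(2π) × 51.30 h = (0.7099/π) × 51.30 = 11.59 h.

11.59 h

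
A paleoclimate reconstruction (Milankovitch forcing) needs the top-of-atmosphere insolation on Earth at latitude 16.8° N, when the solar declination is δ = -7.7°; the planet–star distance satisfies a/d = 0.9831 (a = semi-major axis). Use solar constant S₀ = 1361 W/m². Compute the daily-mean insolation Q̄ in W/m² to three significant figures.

cos H₀ = −tan(+16.8°) tan(-7.700°) = 0.0408, H₀ = 1.5300 rad.
Bracket: H₀ sin φ sin δ + cos φ cos δ sin H₀ = 1.5300×0.28903×-0.13399 + 0.95732×0.99098×0.99917 = -0.059253 + 0.947898 = 0.888645.
Inverse-square distance factor (a/d)² = 0.9831² = 0.966486.
Q̄ = (S₀/π) × 0.966486 × [bracket] = (1361/π) × 0.966486 × 0.888645 = 372.1 W/m².

Q̄ ≈ 372 W/m²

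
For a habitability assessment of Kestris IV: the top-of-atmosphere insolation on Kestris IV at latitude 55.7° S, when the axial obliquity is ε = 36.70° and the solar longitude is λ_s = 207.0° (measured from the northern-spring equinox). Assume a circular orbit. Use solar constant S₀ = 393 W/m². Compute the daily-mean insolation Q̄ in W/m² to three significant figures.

Solar declination: sin δ = sin ε · sin λ_s = sin 36.70° × sin 207.0° = -0.27132, so δ = -15.743°.
cos H₀ = −tan(-55.7°) tan(-15.743°) = -0.4132, H₀ = 1.9968 rad.
Bracket: H₀ sin φ sin δ + cos φ cos δ sin H₀ = 1.9968×-0.82610×-0.27132 + 0.56353×0.96249×0.91062 = 0.447558 + 0.493913 = 0.941471.
Q̄ = (S₀/π) × [bracket] = (393/π) × 0.941471 = 117.8 W/m².

Q̄ ≈ 118 W/m²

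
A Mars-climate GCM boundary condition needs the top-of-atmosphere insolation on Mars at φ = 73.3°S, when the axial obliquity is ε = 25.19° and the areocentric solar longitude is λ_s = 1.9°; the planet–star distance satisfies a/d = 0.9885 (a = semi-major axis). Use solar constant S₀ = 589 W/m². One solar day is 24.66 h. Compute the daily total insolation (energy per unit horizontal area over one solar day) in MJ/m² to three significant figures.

sin δ = sin 25.19° × sin 1.9° = 0.01411, so δ = +0.809°.
cos H₀ = −tan(-73.3°) tan(+0.809°) = 0.0470, H₀ = 1.5237 rad.
Bracket: H₀ sin φ sin δ + cos φ cos δ sin H₀ = 1.5237×-0.95782×0.01411 + 0.28736×0.99990×0.99889 = -0.020593 + 0.287012 = 0.266419.
Inverse-square distance factor (a/d)² = 0.9885² = 0.977132.
Q̄ = (S₀/π) × 0.977132 × [bracket] = (589/π) × 0.977132 × 0.266419 = 48.807 W/m².
Daily total = Q̄ × 24.66 h × 3600 s/h = 48.807 × 24.66 × 3600 / 10⁶ = 4.333 MJ/m².

4.33 MJ/m²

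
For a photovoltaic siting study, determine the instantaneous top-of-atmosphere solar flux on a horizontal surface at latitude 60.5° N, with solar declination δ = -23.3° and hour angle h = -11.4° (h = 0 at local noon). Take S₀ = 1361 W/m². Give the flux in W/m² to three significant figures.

135 W/m²

cos θ_z = sin φ sin δ + cos φ cos δ cos h = -0.344265 + 0.443342 = 0.099077.
Flux = S₀ · cos θ_z = 1361 × 0.099077 = 134.8 W/m².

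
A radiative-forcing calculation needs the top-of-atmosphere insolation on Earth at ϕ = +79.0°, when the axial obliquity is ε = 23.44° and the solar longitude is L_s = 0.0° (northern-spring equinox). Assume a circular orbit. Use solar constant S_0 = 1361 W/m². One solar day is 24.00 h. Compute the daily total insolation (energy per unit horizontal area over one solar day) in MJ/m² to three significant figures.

7.14 MJ/m²

Solar declination: sin δ = sin ε · sin L_s = sin 23.44° × sin 0.0° = 0.00000, so δ = +0.000°.
cos h₀ = −tan(+79.0°) tan(+0.000°) = -0.0000, h₀ = 1.5708 rad.
Bracket: h₀ sin ϕ sin δ + cos ϕ cos δ sin h₀ = 1.5708×0.98163×0.00000 + 0.19081×1.00000×1.00000 = 0.000000 + 0.190810 = 0.190810.
Q̄ = (S_0/π) × [bracket] = (1361/π) × 0.190810 = 82.663 W/m².
Daily total = Q̄ × 24.00 h × 3600 s/h = 82.663 × 24.00 × 3600 / 10⁶ = 7.142 MJ/m².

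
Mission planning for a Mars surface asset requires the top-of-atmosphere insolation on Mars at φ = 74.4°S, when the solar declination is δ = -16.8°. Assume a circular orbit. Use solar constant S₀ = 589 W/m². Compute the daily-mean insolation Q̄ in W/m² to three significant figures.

cos H₀ = −tan(-74.4°) tan(-16.800°) = -1.0813 ≤ −1 ⇒ polar day, H₀ = π.
Bracket: H₀ sin φ sin δ + cos φ cos δ sin H₀ = 3.1416×-0.96316×-0.28903 + 0.26892×0.95732×0.00000 = 0.874565 + 0.000000 = 0.874565.
Q̄ = (S₀/π) × [bracket] = (589/π) × 0.874565 = 164.0 W/m².

Q̄ ≈ 164 W/m²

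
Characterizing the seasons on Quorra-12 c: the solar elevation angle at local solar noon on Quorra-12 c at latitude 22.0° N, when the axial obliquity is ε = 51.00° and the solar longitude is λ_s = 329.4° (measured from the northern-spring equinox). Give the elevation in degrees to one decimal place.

44.7°

Solar declination: sin δ = sin ε · sin λ_s = sin 51.00° × sin 329.4° = -0.39560, so δ = -23.303°.
At local noon the hour angle is zero, so the zenith angle equals |φ − δ| = |+22.0° − (-23.303°)| = 45.303°.
Elevation = 90° − 45.303° = 44.7°.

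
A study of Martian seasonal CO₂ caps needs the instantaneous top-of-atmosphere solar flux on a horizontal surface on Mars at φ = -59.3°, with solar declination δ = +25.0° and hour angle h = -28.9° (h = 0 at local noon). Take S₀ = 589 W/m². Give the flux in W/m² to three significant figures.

cos θ_z = sin φ sin δ + cos φ cos δ cos h = -0.363389 + 0.405085 = 0.041696.
Flux = S₀ · cos θ_z = 589 × 0.041696 = 24.56 W/m².

24.6 W/m²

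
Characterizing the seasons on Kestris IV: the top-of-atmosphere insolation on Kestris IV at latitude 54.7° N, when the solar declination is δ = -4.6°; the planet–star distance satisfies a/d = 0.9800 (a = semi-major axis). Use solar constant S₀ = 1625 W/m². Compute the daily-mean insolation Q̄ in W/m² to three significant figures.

Q̄ ≈ 237 W/m²

cos H₀ = −tan(+54.7°) tan(-4.600°) = 0.1136, H₀ = 1.4569 rad.
Bracket: H₀ sin φ sin δ + cos φ cos δ sin H₀ = 1.4569×0.81614×-0.08020 + 0.57786×0.99678×0.99352 = -0.095361 + 0.572267 = 0.476906.
Inverse-square distance factor (a/d)² = 0.9800² = 0.960400.
Q̄ = (S₀/π) × 0.960400 × [bracket] = (1625/π) × 0.960400 × 0.476906 = 236.9 W/m².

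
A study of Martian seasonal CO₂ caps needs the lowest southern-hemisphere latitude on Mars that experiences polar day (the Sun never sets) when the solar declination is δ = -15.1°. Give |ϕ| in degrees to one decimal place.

|ϕ| = 74.9°

Polar day requires cos h₀ = −tan ϕ tan δ ≤ −1, i.e. tan ϕ tan δ ≥ 1.
The boundary is |tan ϕ| · |tan δ| = 1, so |ϕ| = 90° − |δ| = 90° − 15.1° = 74.9° in the southern hemisphere.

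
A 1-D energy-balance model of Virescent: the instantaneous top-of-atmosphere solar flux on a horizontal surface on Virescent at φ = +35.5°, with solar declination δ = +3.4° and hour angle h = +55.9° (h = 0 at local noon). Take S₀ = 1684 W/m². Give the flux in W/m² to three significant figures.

825 W/m²

cos θ_z = sin φ sin δ + cos φ cos δ cos h = 0.034439 + 0.455622 = 0.490061.
Flux = S₀ · cos θ_z = 1684 × 0.490061 = 825.3 W/m².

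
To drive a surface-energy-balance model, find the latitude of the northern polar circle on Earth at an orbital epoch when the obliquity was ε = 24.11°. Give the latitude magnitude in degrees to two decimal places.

65.89°

The polar circle is the lowest latitude that experiences at least one full rotation of continuous daylight at the northern-summer solstice; it lies at |ϕ| = 90° − ε = 90° − 24.11° = 65.89°.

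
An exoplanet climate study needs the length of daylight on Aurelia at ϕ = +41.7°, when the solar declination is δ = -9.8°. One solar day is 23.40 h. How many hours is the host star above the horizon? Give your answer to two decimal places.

10.55 h

cos h₀ = −tan ϕ · tan δ = −tan(+41.7°) × tan(-9.800°) = 0.1539, so h₀ = 1.4163 rad = 81.15°.
Daylight = 2h₀/(2π) × 23.40 h = (1.4163/π) × 23.40 = 10.55 h.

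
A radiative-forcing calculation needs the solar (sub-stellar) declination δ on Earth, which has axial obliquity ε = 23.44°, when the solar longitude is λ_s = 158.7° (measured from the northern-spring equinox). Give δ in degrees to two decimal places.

δ = +8.31°

sin δ = sin ε · sin λ_s = sin 23.44° × sin 158.7° = 0.144497.
δ = arcsin(0.144497) = +8.31°.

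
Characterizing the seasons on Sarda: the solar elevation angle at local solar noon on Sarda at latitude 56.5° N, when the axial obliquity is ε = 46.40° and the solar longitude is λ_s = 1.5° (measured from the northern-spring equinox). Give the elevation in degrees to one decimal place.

34.6°

Solar declination: sin δ = sin ε · sin λ_s = sin 46.40° × sin 1.5° = 0.01896, so δ = +1.086°.
At local noon the hour angle is zero, so the zenith angle equals |φ − δ| = |+56.5° − (+1.086°)| = 55.414°.
Elevation = 90° − 55.414° = 34.6°.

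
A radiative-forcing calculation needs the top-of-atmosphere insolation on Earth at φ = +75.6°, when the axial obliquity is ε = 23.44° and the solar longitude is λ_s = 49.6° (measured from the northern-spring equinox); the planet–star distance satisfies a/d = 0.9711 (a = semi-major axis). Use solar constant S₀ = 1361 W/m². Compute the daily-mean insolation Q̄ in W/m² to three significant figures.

Q̄ ≈ 377 W/m²

Solar declination: sin δ = sin ε · sin λ_s = sin 23.44° × sin 49.6° = 0.30293, so δ = +17.634°.
cos H₀ = −tan(+75.6°) tan(+17.634°) = -1.2380 ≤ −1 ⇒ polar day, H₀ = π.
Bracket: H₀ sin φ sin δ + cos φ cos δ sin H₀ = 3.1416×0.96858×0.30293 + 0.24869×0.95301×0.00000 = 0.921783 + 0.000000 = 0.921783.
Inverse-square distance factor (a/d)² = 0.9711² = 0.943035.
Q̄ = (S₀/π) × 0.943035 × [bracket] = (1361/π) × 0.943035 × 0.921783 = 376.6 W/m².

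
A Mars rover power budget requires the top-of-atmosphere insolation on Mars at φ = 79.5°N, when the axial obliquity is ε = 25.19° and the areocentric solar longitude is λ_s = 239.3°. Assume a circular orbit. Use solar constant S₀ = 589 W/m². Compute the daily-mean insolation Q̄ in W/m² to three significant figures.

sin δ = sin 25.19° × sin 239.3° = -0.36597, so δ = -21.467°.
cos H₀ = −tan(+79.5°) tan(-21.467°) = 2.1218 ≥ 1 ⇒ polar night, H₀ = 0 and Q̄ = 0.

Q̄ ≈ 0.00 W/m²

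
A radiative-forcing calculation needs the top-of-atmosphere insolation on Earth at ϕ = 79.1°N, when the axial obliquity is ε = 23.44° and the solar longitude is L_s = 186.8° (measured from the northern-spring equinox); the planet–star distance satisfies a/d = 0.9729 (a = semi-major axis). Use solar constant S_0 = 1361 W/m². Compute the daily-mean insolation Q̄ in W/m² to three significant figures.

Q̄ ≈ 50.0 W/m²

Solar declination: sin δ = sin ε · sin L_s = sin 23.44° × sin 186.8° = -0.04710, so δ = -2.700°.
cos h₀ = −tan(+79.1°) tan(-2.700°) = 0.2449, h₀ = 1.3234 rad.
Bracket: h₀ sin ϕ sin δ + cos ϕ cos δ sin h₀ = 1.3234×0.98196×-0.04710 + 0.18910×0.99889×0.96956 = -0.061208 + 0.183140 = 0.121932.
Inverse-square distance factor (a/d)² = 0.9729² = 0.946534.
Q̄ = (S_0/π) × 0.946534 × [bracket] = (1361/π) × 0.946534 × 0.121932 = 50.00 W/m².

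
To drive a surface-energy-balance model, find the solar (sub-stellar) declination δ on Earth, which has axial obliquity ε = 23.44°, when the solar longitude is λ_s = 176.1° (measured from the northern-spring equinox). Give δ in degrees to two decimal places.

sin δ = sin ε · sin λ_s = sin 23.44° × sin 176.1° = 0.027056.
δ = arcsin(0.027056) = +1.55°.

δ = +1.55°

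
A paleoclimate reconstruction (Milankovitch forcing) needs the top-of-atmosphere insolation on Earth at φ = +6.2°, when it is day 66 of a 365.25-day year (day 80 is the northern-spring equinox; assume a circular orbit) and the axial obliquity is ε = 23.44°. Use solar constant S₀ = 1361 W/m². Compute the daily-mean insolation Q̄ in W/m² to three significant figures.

Q̄ ≈ 422 W/m²

Solar longitude: λ_s = 360° × (66 − 80)/365.25 = -13.799°, i.e. -13.799° + 360° = 346.201°.
sin δ = sin 23.44° × sin 346.201° = -0.09488, so δ = -5.444°.
cos H₀ = −tan(+6.2°) tan(-5.444°) = 0.0104, H₀ = 1.5604 rad.
Bracket: H₀ sin φ sin δ + cos φ cos δ sin H₀ = 1.5604×0.10800×-0.09488 + 0.99415×0.99549×0.99995 = -0.015989 + 0.989617 = 0.973628.
Q̄ = (S₀/π) × [bracket] = (1361/π) × 0.973628 = 421.8 W/m².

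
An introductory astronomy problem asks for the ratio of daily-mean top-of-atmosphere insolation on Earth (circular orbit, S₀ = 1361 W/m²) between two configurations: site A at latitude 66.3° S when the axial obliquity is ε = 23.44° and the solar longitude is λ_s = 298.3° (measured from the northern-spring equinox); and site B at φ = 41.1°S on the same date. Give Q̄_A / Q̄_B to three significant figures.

Q̄_A / Q̄_B ≈ 0.930

— Configuration A (φ=-66.3°):
Solar declination: sin δ = sin ε · sin λ_s = sin 23.44° × sin 298.3° = -0.35024, so δ = -20.502°.
cos H₀ = −tan(-66.3°) tan(-20.502°) = -0.8518, H₀ = 2.5903 rad.
Bracket: H₀ sin φ sin δ + cos φ cos δ sin H₀ = 2.5903×-0.91566×-0.35024 + 0.40195×0.93666×0.52381 = 0.830711 + 0.197209 = 1.027920.
Q̄ = (S₀/π) × [bracket] = (1361/π) × 1.027920 = 445.32 W/m².
— Configuration B (φ=-41.1°):
cos H₀ = −tan(-41.1°) tan(-20.502°) = -0.3262, H₀ = 1.9031 rad.
Bracket: H₀ sin φ sin δ + cos φ cos δ sin H₀ = 1.9031×-0.65738×-0.35024 + 0.75356×0.93666×0.94530 = 0.438171 + 0.667221 = 1.105392.
Q̄ = (S₀/π) × [bracket] = (1361/π) × 1.105392 = 478.88 W/m².
Ratio Q̄_A / Q̄_B = 445.32 / 478.88 = 0.9299.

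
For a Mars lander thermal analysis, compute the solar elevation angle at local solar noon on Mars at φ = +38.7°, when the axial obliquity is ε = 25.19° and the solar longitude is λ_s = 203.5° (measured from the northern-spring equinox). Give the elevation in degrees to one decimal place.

41.5°

Solar declination: sin δ = sin ε · sin λ_s = sin 25.19° × sin 203.5° = -0.16972, so δ = -9.771°.
At local noon the hour angle is zero, so the zenith angle equals |φ − δ| = |+38.7° − (-9.771°)| = 48.471°.
Elevation = 90° − 48.471° = 41.5°.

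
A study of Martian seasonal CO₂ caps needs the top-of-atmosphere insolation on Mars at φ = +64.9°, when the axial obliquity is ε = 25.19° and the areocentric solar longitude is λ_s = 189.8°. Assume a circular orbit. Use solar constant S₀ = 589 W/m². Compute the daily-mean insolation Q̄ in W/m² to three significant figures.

sin δ = sin 25.19° × sin 189.8° = -0.07244, so δ = -4.154°.
cos H₀ = −tan(+64.9°) tan(-4.154°) = 0.1551, H₀ = 1.4151 rad.
Bracket: H₀ sin φ sin δ + cos φ cos δ sin H₀ = 1.4151×0.90557×-0.07244 + 0.42420×0.99737×0.98790 = -0.092830 + 0.417965 = 0.325135.
Q̄ = (S₀/π) × [bracket] = (589/π) × 0.325135 = 60.96 W/m².

Q̄ ≈ 61.0 W/m²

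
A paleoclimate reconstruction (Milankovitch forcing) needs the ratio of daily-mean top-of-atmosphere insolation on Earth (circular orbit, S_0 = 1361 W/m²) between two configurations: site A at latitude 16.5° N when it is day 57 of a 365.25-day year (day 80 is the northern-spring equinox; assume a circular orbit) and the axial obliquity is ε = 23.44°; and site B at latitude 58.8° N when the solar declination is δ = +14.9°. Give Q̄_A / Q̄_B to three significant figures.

— Configuration A (ϕ=+16.5°):
Solar longitude: L_s = 360° × (57 − 80)/365.25 = -22.669°, i.e. -22.669° + 360° = 337.331°.
sin δ = sin 23.44° × sin 337.331° = -0.15331, so δ = -8.819°.
cos h₀ = −tan(+16.5°) tan(-8.819°) = 0.0460, h₀ = 1.5248 rad.
Bracket: h₀ sin ϕ sin δ + cos ϕ cos δ sin h₀ = 1.5248×0.28402×-0.15331 + 0.95882×0.98818×0.99894 = -0.066395 + 0.946482 = 0.880087.
Q̄ = (S_0/π) × [bracket] = (1361/π) × 0.880087 = 381.27 W/m².
— Configuration B (ϕ=+58.8°):
cos h₀ = −tan(+58.8°) tan(+14.900°) = -0.4393, h₀ = 2.0257 rad.
Bracket: h₀ sin ϕ sin δ + cos ϕ cos δ sin h₀ = 2.0257×0.85536×0.25713 + 0.51803×0.96638×0.89832 = 0.445530 + 0.449711 = 0.895241.
Q̄ = (S_0/π) × [bracket] = (1361/π) × 0.895241 = 387.84 W/m².
Ratio Q̄_A / Q̄_B = 381.27 / 387.84 = 0.9831.

Q̄_A / Q̄_B ≈ 0.983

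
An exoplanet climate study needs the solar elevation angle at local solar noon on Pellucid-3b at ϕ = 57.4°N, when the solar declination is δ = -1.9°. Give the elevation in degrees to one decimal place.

At local noon the hour angle is zero, so the zenith angle equals |ϕ − δ| = |+57.4° − (-1.900°)| = 59.300°.
Elevation = 90° − 59.300° = 30.7°.

30.7°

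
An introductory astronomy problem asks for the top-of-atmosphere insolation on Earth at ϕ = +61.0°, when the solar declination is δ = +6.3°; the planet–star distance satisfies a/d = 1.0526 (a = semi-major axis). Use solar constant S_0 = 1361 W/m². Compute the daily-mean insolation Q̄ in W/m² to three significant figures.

cos h₀ = −tan(+61.0°) tan(+6.300°) = -0.1992, h₀ = 1.7713 rad.
Bracket: h₀ sin ϕ sin δ + cos ϕ cos δ sin h₀ = 1.7713×0.87462×0.10973 + 0.48481×0.99396×0.97997 = 0.169995 + 0.472230 = 0.642225.
Inverse-square distance factor (a/d)² = 1.0526² = 1.107967.
Q̄ = (S_0/π) × 1.107967 × [bracket] = (1361/π) × 1.107967 × 0.642225 = 308.3 W/m².

Q̄ ≈ 308 W/m²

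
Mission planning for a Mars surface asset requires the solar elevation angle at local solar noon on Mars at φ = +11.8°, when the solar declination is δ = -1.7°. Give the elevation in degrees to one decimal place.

76.5°

At local noon the hour angle is zero, so the zenith angle equals |φ − δ| = |+11.8° − (-1.700°)| = 13.500°.
Elevation = 90° − 13.500° = 76.5°.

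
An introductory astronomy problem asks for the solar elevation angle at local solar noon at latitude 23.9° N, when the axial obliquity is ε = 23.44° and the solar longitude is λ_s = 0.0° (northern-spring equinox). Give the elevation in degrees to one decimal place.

66.1°

Solar declination: sin δ = sin ε · sin λ_s = sin 23.44° × sin 0.0° = 0.00000, so δ = +0.000°.
At local noon the hour angle is zero, so the zenith angle equals |φ − δ| = |+23.9° − (+0.000°)| = 23.900°.
Elevation = 90° − 23.900° = 66.1°.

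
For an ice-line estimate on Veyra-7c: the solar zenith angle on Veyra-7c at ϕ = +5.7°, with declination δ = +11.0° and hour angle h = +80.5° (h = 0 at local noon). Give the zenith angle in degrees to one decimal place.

cos θ_z = sin ϕ sin δ + cos ϕ cos δ cos h = 0.018951 + 0.161214 = 0.180165.
θ_z = arccos(0.180165) = 79.6°.

θ_z = 79.6°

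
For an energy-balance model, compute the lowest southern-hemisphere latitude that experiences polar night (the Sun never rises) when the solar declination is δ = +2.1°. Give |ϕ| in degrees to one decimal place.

Polar night requires cos h₀ = −tan ϕ tan δ ≥ 1, i.e. tan ϕ tan δ ≤ −1.
The boundary is |tan ϕ| · |tan δ| = 1, so |ϕ| = 90° − |δ| = 90° − 2.1° = 87.9° in the southern hemisphere.

|ϕ| = 87.9°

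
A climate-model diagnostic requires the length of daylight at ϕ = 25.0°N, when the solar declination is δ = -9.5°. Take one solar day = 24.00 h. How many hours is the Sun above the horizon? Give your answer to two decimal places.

11.40 h

cos h₀ = −tan ϕ · tan δ = −tan(+25.0°) × tan(-9.500°) = 0.0780, so h₀ = 1.4927 rad = 85.52°.
Daylight = 2h₀/(2π) × 24.00 h = (1.4927/π) × 24.00 = 11.40 h.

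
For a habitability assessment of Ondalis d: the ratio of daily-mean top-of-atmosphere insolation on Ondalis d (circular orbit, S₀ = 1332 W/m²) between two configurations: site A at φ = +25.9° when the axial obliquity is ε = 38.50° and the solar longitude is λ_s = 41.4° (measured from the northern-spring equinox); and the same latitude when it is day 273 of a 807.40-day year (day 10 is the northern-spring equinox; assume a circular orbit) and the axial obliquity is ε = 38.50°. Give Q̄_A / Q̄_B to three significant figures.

Q̄_A / Q̄_B ≈ 0.960

— Configuration A (φ=+25.9°):
Solar declination: sin δ = sin ε · sin λ_s = sin 38.50° × sin 41.4° = 0.41168, so δ = +24.310°.
cos H₀ = −tan(+25.9°) tan(+24.310°) = -0.2193, H₀ = 1.7919 rad.
Bracket: H₀ sin φ sin δ + cos φ cos δ sin H₀ = 1.7919×0.43680×0.41168 + 0.89956×0.91133×0.97565 = 0.322223 + 0.799834 = 1.122057.
Q̄ = (S₀/π) × [bracket] = (1332/π) × 1.122057 = 475.74 W/m².
— Configuration B (φ=+25.9°):
Solar longitude: λ_s = 360° × (273 − 10)/807.40 = 117.265°.
sin δ = sin 38.50° × sin 117.265° = 0.55335, so δ = +33.597°.
cos H₀ = −tan(+25.9°) tan(+33.597°) = -0.3226, H₀ = 1.8992 rad.
Bracket: H₀ sin φ sin δ + cos φ cos δ sin H₀ = 1.8992×0.43680×0.55335 + 0.89956×0.83295×0.94654 = 0.459043 + 0.709232 = 1.168275.
Q̄ = (S₀/π) × [bracket] = (1332/π) × 1.168275 = 495.34 W/m².
Ratio Q̄_A / Q̄_B = 475.74 / 495.34 = 0.9604.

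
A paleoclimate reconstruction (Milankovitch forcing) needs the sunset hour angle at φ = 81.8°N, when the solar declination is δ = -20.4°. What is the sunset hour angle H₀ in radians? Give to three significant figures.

cos H₀ = −tan φ · tan δ = 2.5808 ≥ 1, so the Sun never rises (polar night) and H₀ = 0.

H₀ = 0.00 rad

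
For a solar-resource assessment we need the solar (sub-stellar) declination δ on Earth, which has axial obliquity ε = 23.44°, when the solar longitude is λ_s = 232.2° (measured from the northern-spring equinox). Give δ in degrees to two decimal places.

sin δ = sin ε · sin λ_s = sin 23.44° × sin 232.2° = -0.314315.
δ = arcsin(-0.314315) = -18.32°.

δ = -18.32°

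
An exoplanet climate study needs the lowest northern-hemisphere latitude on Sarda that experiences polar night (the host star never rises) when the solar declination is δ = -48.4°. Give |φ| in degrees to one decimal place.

Polar night requires cos H₀ = −tan φ tan δ ≥ 1, i.e. tan φ tan δ ≤ −1.
The boundary is |tan φ| · |tan δ| = 1, so |φ| = 90° − |δ| = 90° − 48.4° = 41.6° in the northern hemisphere.

|φ| = 41.6°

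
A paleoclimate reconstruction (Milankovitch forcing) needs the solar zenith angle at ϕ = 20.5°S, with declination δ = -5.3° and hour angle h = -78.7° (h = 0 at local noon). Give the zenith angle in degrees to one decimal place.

cos θ_z = sin ϕ sin δ + cos ϕ cos δ cos h = 0.032349 + 0.182753 = 0.215102.
θ_z = arccos(0.215102) = 77.6°.

θ_z = 77.6°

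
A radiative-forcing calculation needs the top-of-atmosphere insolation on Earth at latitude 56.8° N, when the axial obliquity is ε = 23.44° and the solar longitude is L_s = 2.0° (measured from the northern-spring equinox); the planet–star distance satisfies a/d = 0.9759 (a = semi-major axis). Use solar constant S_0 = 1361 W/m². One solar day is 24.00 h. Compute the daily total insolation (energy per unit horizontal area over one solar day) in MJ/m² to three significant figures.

20.2 MJ/m²

Solar declination: sin δ = sin ε · sin L_s = sin 23.44° × sin 2.0° = 0.01388, so δ = +0.795°.
cos h₀ = −tan(+56.8°) tan(+0.795°) = -0.0212, h₀ = 1.5920 rad.
Bracket: h₀ sin ϕ sin δ + cos ϕ cos δ sin h₀ = 1.5920×0.83676×0.01388 + 0.54756×0.99990×0.99977 = 0.018490 + 0.547379 = 0.565869.
Inverse-square distance factor (a/d)² = 0.9759² = 0.952381.
Q̄ = (S_0/π) × 0.952381 × [bracket] = (1361/π) × 0.952381 × 0.565869 = 233.47 W/m².
Daily total = Q̄ × 24.00 h × 3600 s/h = 233.47 × 24.00 × 3600 / 10⁶ = 20.17 MJ/m².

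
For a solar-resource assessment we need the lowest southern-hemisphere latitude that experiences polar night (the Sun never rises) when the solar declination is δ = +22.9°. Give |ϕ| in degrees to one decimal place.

Polar night requires cos h₀ = −tan ϕ tan δ ≥ 1, i.e. tan ϕ tan δ ≤ −1.
The boundary is |tan ϕ| · |tan δ| = 1, so |ϕ| = 90° − |δ| = 90° − 22.9° = 67.1° in the southern hemisphere.

|ϕ| = 67.1°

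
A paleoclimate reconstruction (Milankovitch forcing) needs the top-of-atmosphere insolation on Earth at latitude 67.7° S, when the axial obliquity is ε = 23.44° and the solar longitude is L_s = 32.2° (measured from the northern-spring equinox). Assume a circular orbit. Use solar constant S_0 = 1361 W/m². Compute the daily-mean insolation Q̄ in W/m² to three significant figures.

Q̄ ≈ 50.2 W/m²

Solar declination: sin δ = sin ε · sin L_s = sin 23.44° × sin 32.2° = 0.21197, so δ = +12.238°.
cos h₀ = −tan(-67.7°) tan(+12.238°) = 0.5289, h₀ = 1.0135 rad.
Bracket: h₀ sin ϕ sin δ + cos ϕ cos δ sin h₀ = 1.0135×-0.92521×0.21197 + 0.37946×0.97728×0.84871 = -0.198764 + 0.314734 = 0.115970.
Q̄ = (S_0/π) × [bracket] = (1361/π) × 0.115970 = 50.24 W/m².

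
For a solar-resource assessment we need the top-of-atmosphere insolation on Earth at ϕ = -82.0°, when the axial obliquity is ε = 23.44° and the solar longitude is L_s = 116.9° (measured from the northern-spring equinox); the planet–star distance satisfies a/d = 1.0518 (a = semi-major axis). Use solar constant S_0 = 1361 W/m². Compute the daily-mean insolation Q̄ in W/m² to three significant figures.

Q̄ ≈ 0.00 W/m²

Solar declination: sin δ = sin ε · sin L_s = sin 23.44° × sin 116.9° = 0.35475, so δ = +20.778°.
cos h₀ = −tan(-82.0°) tan(+20.778°) = 2.6997 ≥ 1 ⇒ polar night, h₀ = 0 and Q̄ = 0.
Inverse-square distance factor (a/d)² = 1.0518² = 1.106283.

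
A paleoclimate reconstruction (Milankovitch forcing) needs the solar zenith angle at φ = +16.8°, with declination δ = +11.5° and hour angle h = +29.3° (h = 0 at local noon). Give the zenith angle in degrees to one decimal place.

θ_z = 28.9°

cos θ_z = sin φ sin δ + cos φ cos δ cos h = 0.057624 + 0.818089 = 0.875713.
θ_z = arccos(0.875713) = 28.9°.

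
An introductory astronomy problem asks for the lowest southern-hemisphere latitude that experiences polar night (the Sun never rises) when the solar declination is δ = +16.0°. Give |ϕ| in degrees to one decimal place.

|ϕ| = 74.0°

Polar night requires cos h₀ = −tan ϕ tan δ ≥ 1, i.e. tan ϕ tan δ ≤ −1.
The boundary is |tan ϕ| · |tan δ| = 1, so |ϕ| = 90° − |δ| = 90° − 16.0° = 74.0° in the southern hemisphere.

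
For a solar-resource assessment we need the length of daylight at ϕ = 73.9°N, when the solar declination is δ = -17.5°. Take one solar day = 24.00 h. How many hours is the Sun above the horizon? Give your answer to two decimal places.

0.00 h

cos h₀ = −tan ϕ · tan δ = 1.0924 ≥ 1, so the Sun never rises (polar night) and h₀ = 0.
Daylight = 2h₀/(2π) × 24.00 h = (0.0000/π) × 24.00 = 0.00 h.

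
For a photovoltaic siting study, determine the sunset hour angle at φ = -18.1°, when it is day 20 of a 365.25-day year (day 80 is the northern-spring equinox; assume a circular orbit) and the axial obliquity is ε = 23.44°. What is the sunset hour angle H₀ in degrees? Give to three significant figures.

Solar longitude: λ_s = 360° × (20 − 80)/365.25 = -59.138°, i.e. -59.138° + 360° = 300.862°.
sin δ = sin 23.44° × sin 300.862° = -0.34146, so δ = -19.966°.
cos H₀ = −tan φ · tan δ = −tan(-18.1°) × tan(-19.966°) = -0.1187, so H₀ = 1.6898 rad = 96.82°.

H₀ = 96.8°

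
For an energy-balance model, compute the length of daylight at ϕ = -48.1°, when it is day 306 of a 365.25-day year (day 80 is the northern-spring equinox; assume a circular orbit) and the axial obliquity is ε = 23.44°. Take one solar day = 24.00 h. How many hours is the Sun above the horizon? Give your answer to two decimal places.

14.43 h

Solar longitude: L_s = 360° × (306 − 80)/365.25 = 222.752°.
sin δ = sin 23.44° × sin 222.752° = -0.27003, so δ = -15.666°.
cos h₀ = −tan ϕ · tan δ = −tan(-48.1°) × tan(-15.666°) = -0.3126, so h₀ = 1.8887 rad = 108.21°.
Daylight = 2h₀/(2π) × 24.00 h = (1.8887/π) × 24.00 = 14.43 h.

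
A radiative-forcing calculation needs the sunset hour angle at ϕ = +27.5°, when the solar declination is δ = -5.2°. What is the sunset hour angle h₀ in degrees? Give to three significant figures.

cos h₀ = −tan ϕ · tan δ = −tan(+27.5°) × tan(-5.200°) = 0.0474, so h₀ = 1.5234 rad = 87.28°.

h₀ = 87.3°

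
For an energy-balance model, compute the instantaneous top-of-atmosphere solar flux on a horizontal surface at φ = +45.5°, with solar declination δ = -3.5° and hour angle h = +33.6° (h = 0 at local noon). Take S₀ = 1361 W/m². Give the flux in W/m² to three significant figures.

cos θ_z = sin φ sin δ + cos φ cos δ cos h = -0.043543 + 0.582713 = 0.539170.
Flux = S₀ · cos θ_z = 1361 × 0.539170 = 733.8 W/m².

734 W/m²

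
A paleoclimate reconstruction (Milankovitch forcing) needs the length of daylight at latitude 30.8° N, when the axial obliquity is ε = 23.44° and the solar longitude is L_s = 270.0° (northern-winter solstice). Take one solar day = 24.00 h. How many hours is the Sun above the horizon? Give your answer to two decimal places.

10.00 h

Solar declination: sin δ = sin ε · sin L_s = sin 23.44° × sin 270.0° = -0.39779, so δ = -23.440°.
cos h₀ = −tan ϕ · tan δ = −tan(+30.8°) × tan(-23.440°) = 0.2585, so h₀ = 1.3094 rad = 75.02°.
Daylight = 2h₀/(2π) × 24.00 h = (1.3094/π) × 24.00 = 10.00 h.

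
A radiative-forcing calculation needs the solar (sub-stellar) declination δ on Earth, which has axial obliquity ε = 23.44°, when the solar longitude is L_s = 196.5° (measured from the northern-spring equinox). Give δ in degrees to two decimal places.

sin δ = sin ε · sin L_s = sin 23.44° × sin 196.5° = -0.112978.
δ = arcsin(-0.112978) = -6.49°.

δ = -6.49°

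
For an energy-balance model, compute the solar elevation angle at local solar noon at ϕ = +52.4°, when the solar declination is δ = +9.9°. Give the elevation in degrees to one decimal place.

47.5°

At local noon the hour angle is zero, so the zenith angle equals |ϕ − δ| = |+52.4° − (+9.900°)| = 42.500°.
Elevation = 90° − 42.500° = 47.5°.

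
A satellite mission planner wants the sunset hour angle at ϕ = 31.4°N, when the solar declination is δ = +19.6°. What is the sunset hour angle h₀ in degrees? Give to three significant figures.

h₀ = 103°

cos h₀ = −tan ϕ · tan δ = −tan(+31.4°) × tan(+19.600°) = -0.2174, so h₀ = 1.7899 rad = 102.55°.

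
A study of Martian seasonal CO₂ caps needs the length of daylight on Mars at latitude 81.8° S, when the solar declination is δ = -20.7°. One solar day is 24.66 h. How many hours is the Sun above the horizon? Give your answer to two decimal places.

Sunrise equation: cos h₀ = −tan ϕ · tan δ = -2.6222 ≤ −1, so the Sun never sets (polar day) and h₀ = π.
Daylight = 2h₀/(2π) × 24.66 h = (3.1416/π) × 24.66 = 24.66 h.

24.66 h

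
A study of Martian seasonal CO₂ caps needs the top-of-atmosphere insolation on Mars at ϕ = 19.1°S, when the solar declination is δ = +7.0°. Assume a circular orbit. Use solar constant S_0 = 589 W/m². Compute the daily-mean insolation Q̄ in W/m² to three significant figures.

cos h₀ = −tan(-19.1°) tan(+7.000°) = 0.0425, h₀ = 1.5283 rad.
Bracket: h₀ sin ϕ sin δ + cos ϕ cos δ sin h₀ = 1.5283×-0.32722×0.12187 + 0.94495×0.99255×0.99910 = -0.060946 + 0.937066 = 0.876120.
Q̄ = (S_0/π) × [bracket] = (589/π) × 0.876120 = 164.3 W/m².

Q̄ ≈ 164 W/m²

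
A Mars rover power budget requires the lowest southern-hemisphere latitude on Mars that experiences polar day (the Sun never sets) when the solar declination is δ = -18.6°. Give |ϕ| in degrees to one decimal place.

Polar day requires cos h₀ = −tan ϕ tan δ ≤ −1, i.e. tan ϕ tan δ ≥ 1.
The boundary is |tan ϕ| · |tan δ| = 1, so |ϕ| = 90° − |δ| = 90° − 18.6° = 71.4° in the southern hemisphere.

|ϕ| = 71.4°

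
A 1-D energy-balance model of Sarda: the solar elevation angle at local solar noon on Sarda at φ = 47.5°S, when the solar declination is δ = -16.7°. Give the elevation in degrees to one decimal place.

59.2°

At local noon the hour angle is zero, so the zenith angle equals |φ − δ| = |-47.5° − (-16.700°)| = 30.800°.
Elevation = 90° − 30.800° = 59.2°.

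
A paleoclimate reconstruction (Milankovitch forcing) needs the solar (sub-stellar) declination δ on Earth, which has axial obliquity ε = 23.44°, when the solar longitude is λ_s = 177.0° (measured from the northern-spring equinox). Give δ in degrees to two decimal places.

sin δ = sin ε · sin λ_s = sin 23.44° × sin 177.0° = 0.020819.
δ = arcsin(0.020819) = +1.19°.

δ = +1.19°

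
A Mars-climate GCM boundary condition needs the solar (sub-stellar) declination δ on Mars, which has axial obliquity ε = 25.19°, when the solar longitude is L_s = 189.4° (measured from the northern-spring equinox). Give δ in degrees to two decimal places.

δ = -3.99°

sin δ = sin ε · sin L_s = sin 25.19° × sin 189.4° = -0.069515.
δ = arcsin(-0.069515) = -3.99°.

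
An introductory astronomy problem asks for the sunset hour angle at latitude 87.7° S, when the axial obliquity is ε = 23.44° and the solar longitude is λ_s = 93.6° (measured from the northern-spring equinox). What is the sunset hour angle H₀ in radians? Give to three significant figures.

Solar declination: sin δ = sin ε · sin λ_s = sin 23.44° × sin 93.6° = 0.39700, so δ = +23.391°.
cos H₀ = −tan φ · tan δ = 10.7696 ≥ 1, so the Sun never rises (polar night) and H₀ = 0.

H₀ = 0.00 rad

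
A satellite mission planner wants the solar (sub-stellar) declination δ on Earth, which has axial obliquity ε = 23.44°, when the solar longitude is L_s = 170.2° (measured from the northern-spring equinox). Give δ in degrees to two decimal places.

δ = +3.88°

sin δ = sin ε · sin L_s = sin 23.44° × sin 170.2° = 0.067707.
δ = arcsin(0.067707) = +3.88°.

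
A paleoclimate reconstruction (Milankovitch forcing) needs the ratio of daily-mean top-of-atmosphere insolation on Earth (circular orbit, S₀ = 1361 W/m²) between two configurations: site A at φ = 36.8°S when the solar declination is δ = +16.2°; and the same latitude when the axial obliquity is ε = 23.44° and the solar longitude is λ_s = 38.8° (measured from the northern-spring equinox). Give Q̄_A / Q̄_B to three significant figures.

— Configuration A (φ=-36.8°):
cos H₀ = −tan(-36.8°) tan(+16.200°) = 0.2173, H₀ = 1.3517 rad.
Bracket: H₀ sin φ sin δ + cos φ cos δ sin H₀ = 1.3517×-0.59902×0.27899 + 0.80073×0.96029×0.97610 = -0.225897 + 0.750556 = 0.524659.
Q̄ = (S₀/π) × [bracket] = (1361/π) × 0.524659 = 227.29 W/m².
— Configuration B (φ=-36.8°):
Solar declination: sin δ = sin ε · sin λ_s = sin 23.44° × sin 38.8° = 0.24926, so δ = +14.433°.
cos H₀ = −tan(-36.8°) tan(+14.433°) = 0.1925, H₀ = 1.3770 rad.
Bracket: H₀ sin φ sin δ + cos φ cos δ sin H₀ = 1.3770×-0.59902×0.24926 + 0.80073×0.96844×0.98129 = -0.205602 + 0.760950 = 0.555348.
Q̄ = (S₀/π) × [bracket] = (1361/π) × 0.555348 = 240.59 W/m².
Ratio Q̄_A / Q̄_B = 227.29 / 240.59 = 0.9447.

Q̄_A / Q̄_B ≈ 0.945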